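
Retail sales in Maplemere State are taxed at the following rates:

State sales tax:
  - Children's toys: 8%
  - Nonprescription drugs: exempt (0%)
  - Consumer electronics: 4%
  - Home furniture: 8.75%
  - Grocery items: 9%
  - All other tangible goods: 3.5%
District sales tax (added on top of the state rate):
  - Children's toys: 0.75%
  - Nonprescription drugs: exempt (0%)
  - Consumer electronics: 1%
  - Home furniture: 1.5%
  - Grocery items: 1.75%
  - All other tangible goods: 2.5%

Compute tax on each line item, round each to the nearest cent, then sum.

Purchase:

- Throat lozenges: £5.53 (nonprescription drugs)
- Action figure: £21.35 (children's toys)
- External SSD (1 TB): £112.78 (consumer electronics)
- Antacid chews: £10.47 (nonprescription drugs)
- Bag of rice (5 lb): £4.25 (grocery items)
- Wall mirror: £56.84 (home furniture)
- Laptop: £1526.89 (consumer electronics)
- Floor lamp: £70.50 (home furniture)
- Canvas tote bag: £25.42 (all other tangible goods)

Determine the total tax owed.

£98.90

Throat lozenges £5.53: nonprescription drugs → 0% + 0% district = 0% → £0.00
Action figure £21.35: children's toys → 8% + 0.75% district = 8.75% → £1.87
External SSD (1 TB) £112.78: consumer electronics → 4% + 1% district = 5% → £5.64
Antacid chews £10.47: nonprescription drugs → 0% + 0% district = 0% → £0.00
Bag of rice (5 lb) £4.25: grocery items → 9% + 1.75% district = 10.75% → £0.46
Wall mirror £56.84: home furniture → 8.75% + 1.5% district = 10.25% → £5.83
Laptop £1526.89: consumer electronics → 4% + 1% district = 5% → £76.34
Floor lamp £70.50: home furniture → 8.75% + 1.5% district = 10.25% → £7.23
Canvas tote bag £25.42: all other tangible goods → 3.5% + 2.5% district = 6% → £1.53
Total tax = £1.87 + £5.64 + £0.46 + £5.83 + £76.34 + £7.23 + £1.53 = £98.90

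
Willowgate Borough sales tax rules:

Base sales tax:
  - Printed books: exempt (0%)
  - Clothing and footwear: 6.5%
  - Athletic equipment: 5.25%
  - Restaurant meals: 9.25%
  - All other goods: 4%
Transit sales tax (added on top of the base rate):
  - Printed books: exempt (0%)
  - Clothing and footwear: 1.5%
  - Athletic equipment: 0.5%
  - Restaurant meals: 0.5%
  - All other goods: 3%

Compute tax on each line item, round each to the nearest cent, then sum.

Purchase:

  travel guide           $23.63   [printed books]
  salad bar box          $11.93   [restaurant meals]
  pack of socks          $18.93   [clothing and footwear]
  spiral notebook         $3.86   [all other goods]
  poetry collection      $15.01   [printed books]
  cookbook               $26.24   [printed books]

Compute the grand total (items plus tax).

Travel guide $23.63: printed books → 0% + 0% transit = 0% → $0.00
Salad bar box $11.93: restaurant meals → 9.25% + 0.5% transit = 9.75% → $1.16
Pack of socks $18.93: clothing and footwear → 6.5% + 1.5% transit = 8% → $1.51
Spiral notebook $3.86: all other goods → 4% + 3% transit = 7% → $0.27
Poetry collection $15.01: printed books → 0% + 0% transit = 0% → $0.00
Cookbook $26.24: printed books → 0% + 0% transit = 0% → $0.00
Subtotal = $99.60; tax = $2.94; total due = $102.54

$102.54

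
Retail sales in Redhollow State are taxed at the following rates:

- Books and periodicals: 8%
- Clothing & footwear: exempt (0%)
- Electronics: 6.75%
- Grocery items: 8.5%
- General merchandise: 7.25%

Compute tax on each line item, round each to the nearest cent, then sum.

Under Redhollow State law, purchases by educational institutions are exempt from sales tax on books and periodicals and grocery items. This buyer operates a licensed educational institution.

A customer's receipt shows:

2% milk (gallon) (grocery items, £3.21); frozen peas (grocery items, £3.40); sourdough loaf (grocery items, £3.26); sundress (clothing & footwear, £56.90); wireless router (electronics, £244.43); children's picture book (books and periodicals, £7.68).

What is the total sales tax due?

2% milk (gallon) £3.21: grocery items, buyer-exempt → 0% → £0.00
Frozen peas £3.40: grocery items, buyer-exempt → 0% → £0.00
Sourdough loaf £3.26: grocery items, buyer-exempt → 0% → £0.00
Sundress £56.90: clothing & footwear → 0% → £0.00
Wireless router £244.43: electronics → 6.75% → £16.50
Children's picture book £7.68: books and periodicals, buyer-exempt → 0% → £0.00
Total tax = £16.50

£16.50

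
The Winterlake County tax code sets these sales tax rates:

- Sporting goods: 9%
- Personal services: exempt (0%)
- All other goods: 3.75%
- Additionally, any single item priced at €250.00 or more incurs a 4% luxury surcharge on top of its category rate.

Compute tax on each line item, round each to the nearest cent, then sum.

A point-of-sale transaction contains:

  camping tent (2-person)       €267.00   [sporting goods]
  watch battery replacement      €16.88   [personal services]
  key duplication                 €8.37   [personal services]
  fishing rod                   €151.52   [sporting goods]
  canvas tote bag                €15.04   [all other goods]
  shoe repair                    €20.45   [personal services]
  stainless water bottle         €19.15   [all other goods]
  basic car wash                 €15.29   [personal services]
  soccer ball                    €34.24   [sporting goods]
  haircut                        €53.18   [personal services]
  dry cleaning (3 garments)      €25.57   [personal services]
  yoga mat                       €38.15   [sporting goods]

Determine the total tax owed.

Camping tent (2-person) €267.00: sporting goods → 9% + 4% surcharge = 13% → €34.71
Watch battery replacement €16.88: personal services → 0% → €0.00
Key duplication €8.37: personal services → 0% → €0.00
Fishing rod €151.52: sporting goods → 9% → €13.64
Canvas tote bag €15.04: all other goods → 3.75% → €0.56
Shoe repair €20.45: personal services → 0% → €0.00
Stainless water bottle €19.15: all other goods → 3.75% → €0.72
Basic car wash €15.29: personal services → 0% → €0.00
Soccer ball €34.24: sporting goods → 9% → €3.08
Haircut €53.18: personal services → 0% → €0.00
Dry cleaning (3 garments) €25.57: personal services → 0% → €0.00
Yoga mat €38.15: sporting goods → 9% → €3.43
Total tax = €34.71 + €13.64 + €0.56 + €0.72 + €3.08 + €3.43 = €56.14

€56.14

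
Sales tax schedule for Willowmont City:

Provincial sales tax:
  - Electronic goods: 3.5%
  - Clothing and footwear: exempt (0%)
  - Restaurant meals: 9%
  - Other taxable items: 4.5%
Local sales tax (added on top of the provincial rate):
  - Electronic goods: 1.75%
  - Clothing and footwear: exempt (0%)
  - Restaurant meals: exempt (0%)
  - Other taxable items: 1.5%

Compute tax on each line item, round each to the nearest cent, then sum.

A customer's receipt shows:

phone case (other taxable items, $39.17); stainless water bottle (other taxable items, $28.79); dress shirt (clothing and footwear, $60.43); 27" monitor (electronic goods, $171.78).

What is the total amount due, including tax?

$313.27

Phone case $39.17: other taxable items → 4.5% + 1.5% local = 6% → $2.35
Stainless water bottle $28.79: other taxable items → 4.5% + 1.5% local = 6% → $1.73
Dress shirt $60.43: clothing and footwear → 0% + 0% local = 0% → $0.00
27" monitor $171.78: electronic goods → 3.5% + 1.75% local = 5.25% → $9.02
Subtotal = $300.17; tax = $13.10; total due = $313.27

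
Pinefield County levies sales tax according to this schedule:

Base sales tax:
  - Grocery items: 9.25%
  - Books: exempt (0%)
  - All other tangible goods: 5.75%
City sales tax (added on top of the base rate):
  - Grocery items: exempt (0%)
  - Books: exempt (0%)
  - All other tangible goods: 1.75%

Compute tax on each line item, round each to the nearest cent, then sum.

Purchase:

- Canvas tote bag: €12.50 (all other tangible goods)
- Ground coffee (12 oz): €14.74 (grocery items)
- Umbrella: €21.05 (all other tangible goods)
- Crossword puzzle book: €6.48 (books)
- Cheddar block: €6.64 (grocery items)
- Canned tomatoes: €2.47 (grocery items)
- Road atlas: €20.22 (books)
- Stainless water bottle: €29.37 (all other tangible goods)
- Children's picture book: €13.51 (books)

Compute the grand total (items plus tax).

€133.90

Canvas tote bag €12.50: all other tangible goods → 5.75% + 1.75% city = 7.5% → €0.94
Ground coffee (12 oz) €14.74: grocery items → 9.25% + 0% city = 9.25% → €1.36
Umbrella €21.05: all other tangible goods → 5.75% + 1.75% city = 7.5% → €1.58
Crossword puzzle book €6.48: books → 0% + 0% city = 0% → €0.00
Cheddar block €6.64: grocery items → 9.25% + 0% city = 9.25% → €0.61
Canned tomatoes €2.47: grocery items → 9.25% + 0% city = 9.25% → €0.23
Road atlas €20.22: books → 0% + 0% city = 0% → €0.00
Stainless water bottle €29.37: all other tangible goods → 5.75% + 1.75% city = 7.5% → €2.20
Children's picture book €13.51: books → 0% + 0% city = 0% → €0.00
Subtotal = €126.98; tax = €6.92; total due = €133.90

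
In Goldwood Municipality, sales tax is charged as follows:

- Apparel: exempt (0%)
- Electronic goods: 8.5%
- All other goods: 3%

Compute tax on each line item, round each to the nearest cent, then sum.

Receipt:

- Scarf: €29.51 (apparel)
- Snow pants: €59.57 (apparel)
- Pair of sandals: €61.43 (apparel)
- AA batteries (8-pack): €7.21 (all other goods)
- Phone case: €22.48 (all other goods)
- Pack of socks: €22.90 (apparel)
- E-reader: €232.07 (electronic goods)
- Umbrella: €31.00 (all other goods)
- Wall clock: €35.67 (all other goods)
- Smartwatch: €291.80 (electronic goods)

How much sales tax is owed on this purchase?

Scarf €29.51: apparel → 0% → €0.00
Snow pants €59.57: apparel → 0% → €0.00
Pair of sandals €61.43: apparel → 0% → €0.00
AA batteries (8-pack) €7.21: all other goods → 3% → €0.22
Phone case €22.48: all other goods → 3% → €0.67
Pack of socks €22.90: apparel → 0% → €0.00
E-reader €232.07: electronic goods → 8.5% → €19.73
Umbrella €31.00: all other goods → 3% → €0.93
Wall clock €35.67: all other goods → 3% → €1.07
Smartwatch €291.80: electronic goods → 8.5% → €24.80
Total tax = €0.22 + €0.67 + €19.73 + €0.93 + €1.07 + €24.80 = €47.42

€47.42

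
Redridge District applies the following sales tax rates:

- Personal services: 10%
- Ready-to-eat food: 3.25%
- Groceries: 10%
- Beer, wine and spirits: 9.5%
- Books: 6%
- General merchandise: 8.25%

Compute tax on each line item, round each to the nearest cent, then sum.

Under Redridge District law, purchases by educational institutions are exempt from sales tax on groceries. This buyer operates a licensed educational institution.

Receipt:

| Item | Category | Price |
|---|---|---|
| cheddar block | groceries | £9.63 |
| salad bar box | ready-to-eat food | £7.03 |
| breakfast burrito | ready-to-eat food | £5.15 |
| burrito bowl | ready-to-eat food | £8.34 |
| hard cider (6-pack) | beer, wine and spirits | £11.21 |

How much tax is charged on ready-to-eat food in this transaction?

£0.67

Salad bar box £7.03: ready-to-eat food → 3.25% → £0.23
Breakfast burrito £5.15: ready-to-eat food → 3.25% → £0.17
Burrito bowl £8.34: ready-to-eat food → 3.25% → £0.27
Tax on ready-to-eat food = £0.23 + £0.17 + £0.27 = £0.67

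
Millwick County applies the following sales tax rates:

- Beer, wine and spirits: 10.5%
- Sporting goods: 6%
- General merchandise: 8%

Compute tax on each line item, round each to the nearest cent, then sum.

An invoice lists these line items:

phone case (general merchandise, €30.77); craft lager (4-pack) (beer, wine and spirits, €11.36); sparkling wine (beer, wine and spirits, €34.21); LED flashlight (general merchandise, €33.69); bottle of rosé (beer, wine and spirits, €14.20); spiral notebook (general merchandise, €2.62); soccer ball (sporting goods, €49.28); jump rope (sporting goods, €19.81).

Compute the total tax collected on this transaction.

€15.79

Phone case €30.77: general merchandise → 8% → €2.46
Craft lager (4-pack) €11.36: beer, wine and spirits → 10.5% → €1.19
Sparkling wine €34.21: beer, wine and spirits → 10.5% → €3.59
LED flashlight €33.69: general merchandise → 8% → €2.70
Bottle of rosé €14.20: beer, wine and spirits → 10.5% → €1.49
Spiral notebook €2.62: general merchandise → 8% → €0.21
Soccer ball €49.28: sporting goods → 6% → €2.96
Jump rope €19.81: sporting goods → 6% → €1.19
Total tax = €2.46 + €1.19 + €3.59 + €2.70 + €1.49 + €0.21 + €2.96 + €1.19 = €15.79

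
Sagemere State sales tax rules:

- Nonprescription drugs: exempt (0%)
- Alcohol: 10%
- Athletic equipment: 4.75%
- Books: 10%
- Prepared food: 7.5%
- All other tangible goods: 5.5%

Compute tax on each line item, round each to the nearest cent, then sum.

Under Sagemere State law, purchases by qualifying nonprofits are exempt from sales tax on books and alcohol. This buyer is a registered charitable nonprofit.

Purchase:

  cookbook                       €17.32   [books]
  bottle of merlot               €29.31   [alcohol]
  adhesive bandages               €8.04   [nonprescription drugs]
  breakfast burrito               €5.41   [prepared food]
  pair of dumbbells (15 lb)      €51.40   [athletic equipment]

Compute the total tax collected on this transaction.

€2.85

Cookbook €17.32: books, buyer-exempt → 0% → €0.00
Bottle of merlot €29.31: alcohol, buyer-exempt → 0% → €0.00
Adhesive bandages €8.04: nonprescription drugs → 0% → €0.00
Breakfast burrito €5.41: prepared food → 7.5% → €0.41
Pair of dumbbells (15 lb) €51.40: athletic equipment → 4.75% → €2.44
Total tax = €0.41 + €2.44 = €2.85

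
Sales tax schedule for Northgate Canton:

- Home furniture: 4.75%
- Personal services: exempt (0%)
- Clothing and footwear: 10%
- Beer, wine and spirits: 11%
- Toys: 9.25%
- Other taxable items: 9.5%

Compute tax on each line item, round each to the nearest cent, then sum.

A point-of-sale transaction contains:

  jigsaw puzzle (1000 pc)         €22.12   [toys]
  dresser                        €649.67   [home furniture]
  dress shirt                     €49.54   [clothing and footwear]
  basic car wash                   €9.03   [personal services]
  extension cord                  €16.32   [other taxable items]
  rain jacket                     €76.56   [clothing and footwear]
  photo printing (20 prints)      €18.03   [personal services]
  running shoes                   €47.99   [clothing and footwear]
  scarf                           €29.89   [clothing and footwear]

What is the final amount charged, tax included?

€974.01

Jigsaw puzzle (1000 pc) €22.12: toys → 9.25% → €2.05
Dresser €649.67: home furniture → 4.75% → €30.86
Dress shirt €49.54: clothing and footwear → 10% → €4.95
Basic car wash €9.03: personal services → 0% → €0.00
Extension cord €16.32: other taxable items → 9.5% → €1.55
Rain jacket €76.56: clothing and footwear → 10% → €7.66
Photo printing (20 prints) €18.03: personal services → 0% → €0.00
Running shoes €47.99: clothing and footwear → 10% → €4.80
Scarf €29.89: clothing and footwear → 10% → €2.99
Subtotal = €919.15; tax = €54.86; total due = €974.01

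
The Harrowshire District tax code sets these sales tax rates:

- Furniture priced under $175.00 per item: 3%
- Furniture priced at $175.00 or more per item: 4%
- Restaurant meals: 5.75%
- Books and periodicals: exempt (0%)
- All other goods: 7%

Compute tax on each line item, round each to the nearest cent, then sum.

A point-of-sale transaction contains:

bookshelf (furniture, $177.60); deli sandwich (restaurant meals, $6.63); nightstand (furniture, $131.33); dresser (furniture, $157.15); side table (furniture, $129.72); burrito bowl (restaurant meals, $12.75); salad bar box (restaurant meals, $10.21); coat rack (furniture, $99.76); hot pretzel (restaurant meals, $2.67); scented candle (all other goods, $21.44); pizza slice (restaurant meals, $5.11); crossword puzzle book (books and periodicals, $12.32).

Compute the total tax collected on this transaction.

Bookshelf $177.60: furniture, $175.00 or more → 4% → $7.10
Deli sandwich $6.63: restaurant meals → 5.75% → $0.38
Nightstand $131.33: furniture, under $175.00 → 3% → $3.94
Dresser $157.15: furniture, under $175.00 → 3% → $4.71
Side table $129.72: furniture, under $175.00 → 3% → $3.89
Burrito bowl $12.75: restaurant meals → 5.75% → $0.73
Salad bar box $10.21: restaurant meals → 5.75% → $0.59
Coat rack $99.76: furniture, under $175.00 → 3% → $2.99
Hot pretzel $2.67: restaurant meals → 5.75% → $0.15
Scented candle $21.44: all other goods → 7% → $1.50
Pizza slice $5.11: restaurant meals → 5.75% → $0.29
Crossword puzzle book $12.32: books and periodicals → 0% → $0.00
Total tax = $7.10 + $0.38 + $3.94 + $4.71 + $3.89 + $0.73 + $0.59 + $2.99 + $0.15 + $1.50 + $0.29 = $26.27

$26.27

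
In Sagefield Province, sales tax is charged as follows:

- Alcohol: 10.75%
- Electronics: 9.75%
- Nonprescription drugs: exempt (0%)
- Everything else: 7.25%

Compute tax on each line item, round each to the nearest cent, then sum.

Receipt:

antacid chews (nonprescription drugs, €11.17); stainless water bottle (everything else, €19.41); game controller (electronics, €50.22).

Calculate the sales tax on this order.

€6.31

Antacid chews €11.17: nonprescription drugs → 0% → €0.00
Stainless water bottle €19.41: everything else → 7.25% → €1.41
Game controller €50.22: electronics → 9.75% → €4.90
Total tax = €1.41 + €4.90 = €6.31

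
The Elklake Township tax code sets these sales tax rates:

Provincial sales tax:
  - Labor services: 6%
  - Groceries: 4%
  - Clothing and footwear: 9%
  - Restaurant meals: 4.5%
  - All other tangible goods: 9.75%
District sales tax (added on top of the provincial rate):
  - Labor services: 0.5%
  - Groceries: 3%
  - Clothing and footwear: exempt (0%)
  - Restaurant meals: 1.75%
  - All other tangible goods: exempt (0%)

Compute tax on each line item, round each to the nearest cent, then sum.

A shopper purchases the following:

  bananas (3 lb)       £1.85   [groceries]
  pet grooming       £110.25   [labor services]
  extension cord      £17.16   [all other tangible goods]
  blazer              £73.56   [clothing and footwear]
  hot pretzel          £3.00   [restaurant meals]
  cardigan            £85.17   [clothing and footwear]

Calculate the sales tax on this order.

Bananas (3 lb) £1.85: groceries → 4% + 3% district = 7% → £0.13
Pet grooming £110.25: labor services → 6% + 0.5% district = 6.5% → £7.17
Extension cord £17.16: all other tangible goods → 9.75% + 0% district = 9.75% → £1.67
Blazer £73.56: clothing and footwear → 9% + 0% district = 9% → £6.62
Hot pretzel £3.00: restaurant meals → 4.5% + 1.75% district = 6.25% → £0.19
Cardigan £85.17: clothing and footwear → 9% + 0% district = 9% → £7.67
Total tax = £0.13 + £7.17 + £1.67 + £6.62 + £0.19 + £7.67 = £23.45

£23.45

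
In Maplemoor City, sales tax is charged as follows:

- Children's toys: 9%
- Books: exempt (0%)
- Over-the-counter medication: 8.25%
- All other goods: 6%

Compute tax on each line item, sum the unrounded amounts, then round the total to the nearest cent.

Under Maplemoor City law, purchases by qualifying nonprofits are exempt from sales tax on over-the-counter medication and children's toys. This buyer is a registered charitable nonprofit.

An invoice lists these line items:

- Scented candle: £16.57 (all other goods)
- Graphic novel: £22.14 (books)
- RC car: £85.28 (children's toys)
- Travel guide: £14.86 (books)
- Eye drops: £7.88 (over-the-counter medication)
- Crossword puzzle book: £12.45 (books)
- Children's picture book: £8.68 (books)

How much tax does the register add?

Scented candle £16.57: all other goods → 6% → £0.9942
Graphic novel £22.14: books → 0% → £0.00
RC car £85.28: children's toys, buyer-exempt → 0% → £0.00
Travel guide £14.86: books → 0% → £0.00
Eye drops £7.88: over-the-counter medication, buyer-exempt → 0% → £0.00
Crossword puzzle book £12.45: books → 0% → £0.00
Children's picture book £8.68: books → 0% → £0.00
Unrounded tax sum = £0.9942 → £0.99

£0.99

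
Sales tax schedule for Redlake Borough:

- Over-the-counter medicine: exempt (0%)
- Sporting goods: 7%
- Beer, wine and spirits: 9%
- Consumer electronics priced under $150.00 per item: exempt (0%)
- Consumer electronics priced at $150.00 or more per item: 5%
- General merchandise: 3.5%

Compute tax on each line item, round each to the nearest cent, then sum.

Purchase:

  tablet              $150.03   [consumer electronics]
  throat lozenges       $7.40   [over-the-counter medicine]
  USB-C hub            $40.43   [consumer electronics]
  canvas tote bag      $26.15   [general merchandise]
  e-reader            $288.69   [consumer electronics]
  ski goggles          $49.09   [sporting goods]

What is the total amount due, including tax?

$588.08

Tablet $150.03: consumer electronics, $150.00 or more → 5% → $7.50
Throat lozenges $7.40: over-the-counter medicine → 0% → $0.00
USB-C hub $40.43: consumer electronics, under $150.00 → 0% → $0.00
Canvas tote bag $26.15: general merchandise → 3.5% → $0.92
E-reader $288.69: consumer electronics, $150.00 or more → 5% → $14.43
Ski goggles $49.09: sporting goods → 7% → $3.44
Subtotal = $561.79; tax = $26.29; total due = $588.08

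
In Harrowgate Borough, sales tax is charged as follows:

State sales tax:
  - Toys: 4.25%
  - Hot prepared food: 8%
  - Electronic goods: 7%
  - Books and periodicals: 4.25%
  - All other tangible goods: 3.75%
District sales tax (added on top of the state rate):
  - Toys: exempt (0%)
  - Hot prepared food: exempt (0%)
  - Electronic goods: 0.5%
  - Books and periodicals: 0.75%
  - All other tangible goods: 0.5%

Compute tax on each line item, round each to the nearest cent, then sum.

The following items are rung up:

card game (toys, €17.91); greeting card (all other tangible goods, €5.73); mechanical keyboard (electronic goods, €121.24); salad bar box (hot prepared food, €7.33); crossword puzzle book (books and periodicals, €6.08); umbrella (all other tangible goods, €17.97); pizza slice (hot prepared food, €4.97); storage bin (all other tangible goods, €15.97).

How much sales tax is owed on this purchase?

€12.82

Card game €17.91: toys → 4.25% + 0% district = 4.25% → €0.76
Greeting card €5.73: all other tangible goods → 3.75% + 0.5% district = 4.25% → €0.24
Mechanical keyboard €121.24: electronic goods → 7% + 0.5% district = 7.5% → €9.09
Salad bar box €7.33: hot prepared food → 8% + 0% district = 8% → €0.59
Crossword puzzle book €6.08: books and periodicals → 4.25% + 0.75% district = 5% → €0.30
Umbrella €17.97: all other tangible goods → 3.75% + 0.5% district = 4.25% → €0.76
Pizza slice €4.97: hot prepared food → 8% + 0% district = 8% → €0.40
Storage bin €15.97: all other tangible goods → 3.75% + 0.5% district = 4.25% → €0.68
Total tax = €0.76 + €0.24 + €9.09 + €0.59 + €0.30 + €0.76 + €0.40 + €0.68 = €12.82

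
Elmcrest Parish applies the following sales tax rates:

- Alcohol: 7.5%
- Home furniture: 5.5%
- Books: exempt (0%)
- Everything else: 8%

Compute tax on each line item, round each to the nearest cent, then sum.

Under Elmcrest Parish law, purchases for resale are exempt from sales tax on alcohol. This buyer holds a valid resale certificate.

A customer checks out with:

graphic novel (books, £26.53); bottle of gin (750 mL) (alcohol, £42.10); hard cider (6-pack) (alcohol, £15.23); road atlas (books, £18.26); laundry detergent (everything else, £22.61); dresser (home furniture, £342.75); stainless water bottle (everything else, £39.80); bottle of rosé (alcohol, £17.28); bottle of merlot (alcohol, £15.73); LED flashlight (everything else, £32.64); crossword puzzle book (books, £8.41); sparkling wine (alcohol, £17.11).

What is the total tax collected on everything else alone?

£7.60

Laundry detergent £22.61: everything else → 8% → £1.81
Stainless water bottle £39.80: everything else → 8% → £3.18
LED flashlight £32.64: everything else → 8% → £2.61
Tax on everything else = £1.81 + £3.18 + £2.61 = £7.60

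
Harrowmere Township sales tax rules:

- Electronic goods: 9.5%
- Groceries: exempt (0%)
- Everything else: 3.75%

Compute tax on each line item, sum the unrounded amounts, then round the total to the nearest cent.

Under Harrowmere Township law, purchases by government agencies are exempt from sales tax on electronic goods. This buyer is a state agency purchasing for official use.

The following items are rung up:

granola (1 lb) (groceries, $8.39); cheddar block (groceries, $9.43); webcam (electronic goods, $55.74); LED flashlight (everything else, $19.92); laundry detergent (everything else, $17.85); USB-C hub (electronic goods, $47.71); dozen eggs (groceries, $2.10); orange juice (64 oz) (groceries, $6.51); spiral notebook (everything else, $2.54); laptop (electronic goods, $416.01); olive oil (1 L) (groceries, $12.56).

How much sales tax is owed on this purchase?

Granola (1 lb) $8.39: groceries → 0% → $0.00
Cheddar block $9.43: groceries → 0% → $0.00
Webcam $55.74: electronic goods, buyer-exempt → 0% → $0.00
LED flashlight $19.92: everything else → 3.75% → $0.747
Laundry detergent $17.85: everything else → 3.75% → $0.669375
USB-C hub $47.71: electronic goods, buyer-exempt → 0% → $0.00
Dozen eggs $2.10: groceries → 0% → $0.00
Orange juice (64 oz) $6.51: groceries → 0% → $0.00
Spiral notebook $2.54: everything else → 3.75% → $0.09525
Laptop $416.01: electronic goods, buyer-exempt → 0% → $0.00
Olive oil (1 L) $12.56: groceries → 0% → $0.00
Unrounded tax sum = $1.511625 → $1.51

$1.51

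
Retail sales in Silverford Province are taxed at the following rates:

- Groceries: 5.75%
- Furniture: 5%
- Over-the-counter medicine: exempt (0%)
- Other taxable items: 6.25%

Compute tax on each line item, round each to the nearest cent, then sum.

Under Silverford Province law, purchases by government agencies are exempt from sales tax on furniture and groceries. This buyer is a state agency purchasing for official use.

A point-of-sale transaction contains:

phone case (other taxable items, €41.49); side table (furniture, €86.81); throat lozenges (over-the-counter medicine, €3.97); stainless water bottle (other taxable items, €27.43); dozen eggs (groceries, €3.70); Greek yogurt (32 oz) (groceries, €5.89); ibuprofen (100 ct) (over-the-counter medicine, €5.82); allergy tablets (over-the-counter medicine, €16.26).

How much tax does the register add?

Phone case €41.49: other taxable items → 6.25% → €2.59
Side table €86.81: furniture, buyer-exempt → 0% → €0.00
Throat lozenges €3.97: over-the-counter medicine → 0% → €0.00
Stainless water bottle €27.43: other taxable items → 6.25% → €1.71
Dozen eggs €3.70: groceries, buyer-exempt → 0% → €0.00
Greek yogurt (32 oz) €5.89: groceries, buyer-exempt → 0% → €0.00
Ibuprofen (100 ct) €5.82: over-the-counter medicine → 0% → €0.00
Allergy tablets €16.26: over-the-counter medicine → 0% → €0.00
Total tax = €2.59 + €1.71 = €4.30

€4.30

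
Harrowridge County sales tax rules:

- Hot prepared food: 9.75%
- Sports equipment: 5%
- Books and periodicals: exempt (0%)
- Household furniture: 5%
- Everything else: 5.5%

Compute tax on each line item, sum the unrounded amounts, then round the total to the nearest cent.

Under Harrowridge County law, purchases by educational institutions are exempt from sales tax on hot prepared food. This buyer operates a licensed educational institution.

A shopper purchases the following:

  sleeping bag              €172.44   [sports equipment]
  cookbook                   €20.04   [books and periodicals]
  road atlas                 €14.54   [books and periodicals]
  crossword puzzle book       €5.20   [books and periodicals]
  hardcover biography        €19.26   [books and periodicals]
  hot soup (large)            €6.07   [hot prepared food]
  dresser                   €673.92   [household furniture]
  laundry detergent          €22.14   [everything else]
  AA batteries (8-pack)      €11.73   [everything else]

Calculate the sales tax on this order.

€44.18

Sleeping bag €172.44: sports equipment → 5% → €8.622
Cookbook €20.04: books and periodicals → 0% → €0.00
Road atlas €14.54: books and periodicals → 0% → €0.00
Crossword puzzle book €5.20: books and periodicals → 0% → €0.00
Hardcover biography €19.26: books and periodicals → 0% → €0.00
Hot soup (large) €6.07: hot prepared food, buyer-exempt → 0% → €0.00
Dresser €673.92: household furniture → 5% → €33.696
Laundry detergent €22.14: everything else → 5.5% → €1.2177
AA batteries (8-pack) €11.73: everything else → 5.5% → €0.64515
Unrounded tax sum = €44.18085 → €44.18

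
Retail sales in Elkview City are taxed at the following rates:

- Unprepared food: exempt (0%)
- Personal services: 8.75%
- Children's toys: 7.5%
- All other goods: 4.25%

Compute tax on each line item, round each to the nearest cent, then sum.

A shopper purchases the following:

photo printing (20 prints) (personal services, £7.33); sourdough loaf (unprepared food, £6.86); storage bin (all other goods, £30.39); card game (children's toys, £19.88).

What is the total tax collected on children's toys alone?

Card game £19.88: children's toys → 7.5% → £1.49
Tax on children's toys = £1.49

£1.49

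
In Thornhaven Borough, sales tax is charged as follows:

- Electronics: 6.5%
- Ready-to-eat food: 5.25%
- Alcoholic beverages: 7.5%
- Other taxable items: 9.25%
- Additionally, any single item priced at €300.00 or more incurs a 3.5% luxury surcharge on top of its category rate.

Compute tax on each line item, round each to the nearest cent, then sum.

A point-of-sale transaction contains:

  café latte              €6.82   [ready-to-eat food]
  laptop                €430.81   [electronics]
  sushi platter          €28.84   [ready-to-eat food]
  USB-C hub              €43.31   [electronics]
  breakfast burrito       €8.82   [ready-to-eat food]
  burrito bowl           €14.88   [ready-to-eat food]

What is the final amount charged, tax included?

€582.49

Café latte €6.82: ready-to-eat food → 5.25% → €0.36
Laptop €430.81: electronics → 6.5% + 3.5% surcharge = 10% → €43.08
Sushi platter €28.84: ready-to-eat food → 5.25% → €1.51
USB-C hub €43.31: electronics → 6.5% → €2.82
Breakfast burrito €8.82: ready-to-eat food → 5.25% → €0.46
Burrito bowl €14.88: ready-to-eat food → 5.25% → €0.78
Subtotal = €533.48; tax = €49.01; total due = €582.49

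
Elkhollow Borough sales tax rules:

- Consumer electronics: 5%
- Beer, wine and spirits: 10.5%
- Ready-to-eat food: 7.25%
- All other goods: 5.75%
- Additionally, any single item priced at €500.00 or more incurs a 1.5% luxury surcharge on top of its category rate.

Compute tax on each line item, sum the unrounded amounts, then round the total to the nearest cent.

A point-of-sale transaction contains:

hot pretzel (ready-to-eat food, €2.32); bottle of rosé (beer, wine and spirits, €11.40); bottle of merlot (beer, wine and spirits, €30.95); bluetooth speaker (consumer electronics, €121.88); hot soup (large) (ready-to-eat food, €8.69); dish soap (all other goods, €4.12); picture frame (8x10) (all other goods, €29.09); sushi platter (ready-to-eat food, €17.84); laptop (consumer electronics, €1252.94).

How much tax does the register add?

€95.98

Hot pretzel €2.32: ready-to-eat food → 7.25% → €0.1682
Bottle of rosé €11.40: beer, wine and spirits → 10.5% → €1.197
Bottle of merlot €30.95: beer, wine and spirits → 10.5% → €3.24975
Bluetooth speaker €121.88: consumer electronics → 5% → €6.094
Hot soup (large) €8.69: ready-to-eat food → 7.25% → €0.630025
Dish soap €4.12: all other goods → 5.75% → €0.2369
Picture frame (8x10) €29.09: all other goods → 5.75% → €1.672675
Sushi platter €17.84: ready-to-eat food → 7.25% → €1.2934
Laptop €1252.94: consumer electronics → 5% + 1.5% surcharge = 6.5% → €81.4411
Unrounded tax sum = €95.98305 → €95.98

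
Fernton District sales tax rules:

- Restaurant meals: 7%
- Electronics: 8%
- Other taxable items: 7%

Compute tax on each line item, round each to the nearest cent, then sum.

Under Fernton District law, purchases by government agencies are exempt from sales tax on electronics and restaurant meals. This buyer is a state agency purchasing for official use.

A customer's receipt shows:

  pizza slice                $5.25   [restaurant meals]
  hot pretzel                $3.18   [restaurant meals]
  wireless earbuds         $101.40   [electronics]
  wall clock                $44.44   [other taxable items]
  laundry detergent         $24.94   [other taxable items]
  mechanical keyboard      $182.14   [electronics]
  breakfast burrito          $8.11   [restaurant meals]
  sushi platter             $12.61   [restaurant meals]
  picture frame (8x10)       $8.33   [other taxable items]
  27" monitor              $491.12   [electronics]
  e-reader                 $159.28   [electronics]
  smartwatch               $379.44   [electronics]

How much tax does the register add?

$5.44

Pizza slice $5.25: restaurant meals, buyer-exempt → 0% → $0.00
Hot pretzel $3.18: restaurant meals, buyer-exempt → 0% → $0.00
Wireless earbuds $101.40: electronics, buyer-exempt → 0% → $0.00
Wall clock $44.44: other taxable items → 7% → $3.11
Laundry detergent $24.94: other taxable items → 7% → $1.75
Mechanical keyboard $182.14: electronics, buyer-exempt → 0% → $0.00
Breakfast burrito $8.11: restaurant meals, buyer-exempt → 0% → $0.00
Sushi platter $12.61: restaurant meals, buyer-exempt → 0% → $0.00
Picture frame (8x10) $8.33: other taxable items → 7% → $0.58
27" monitor $491.12: electronics, buyer-exempt → 0% → $0.00
E-reader $159.28: electronics, buyer-exempt → 0% → $0.00
Smartwatch $379.44: electronics, buyer-exempt → 0% → $0.00
Total tax = $3.11 + $1.75 + $0.58 = $5.44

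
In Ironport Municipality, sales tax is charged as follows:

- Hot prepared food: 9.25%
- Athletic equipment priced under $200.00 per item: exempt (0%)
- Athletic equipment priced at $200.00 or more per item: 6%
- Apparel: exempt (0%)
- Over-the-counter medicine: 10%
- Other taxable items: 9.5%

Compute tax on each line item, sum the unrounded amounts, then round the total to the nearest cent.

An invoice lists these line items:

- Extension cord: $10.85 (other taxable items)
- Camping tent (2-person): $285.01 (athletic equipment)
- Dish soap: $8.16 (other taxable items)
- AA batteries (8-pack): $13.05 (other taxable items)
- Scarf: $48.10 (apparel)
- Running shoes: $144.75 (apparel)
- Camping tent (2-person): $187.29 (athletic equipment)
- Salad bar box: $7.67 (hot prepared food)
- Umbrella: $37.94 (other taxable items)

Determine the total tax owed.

$24.46

Extension cord $10.85: other taxable items → 9.5% → $1.03075
Camping tent (2-person) $285.01: athletic equipment, $200.00 or more → 6% → $17.1006
Dish soap $8.16: other taxable items → 9.5% → $0.7752
AA batteries (8-pack) $13.05: other taxable items → 9.5% → $1.23975
Scarf $48.10: apparel → 0% → $0.00
Running shoes $144.75: apparel → 0% → $0.00
Camping tent (2-person) $187.29: athletic equipment, under $200.00 → 0% → $0.00
Salad bar box $7.67: hot prepared food → 9.25% → $0.709475
Umbrella $37.94: other taxable items → 9.5% → $3.6043
Unrounded tax sum = $24.460075 → $24.46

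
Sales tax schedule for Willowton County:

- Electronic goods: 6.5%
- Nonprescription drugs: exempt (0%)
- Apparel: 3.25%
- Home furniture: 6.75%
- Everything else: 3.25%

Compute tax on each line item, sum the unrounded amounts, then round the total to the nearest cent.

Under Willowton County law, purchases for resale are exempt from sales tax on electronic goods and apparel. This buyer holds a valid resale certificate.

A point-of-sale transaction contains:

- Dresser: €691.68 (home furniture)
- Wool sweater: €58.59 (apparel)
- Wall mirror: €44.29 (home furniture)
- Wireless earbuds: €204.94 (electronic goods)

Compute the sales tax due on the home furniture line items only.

€49.68

Dresser €691.68: home furniture → 6.75% → €46.6884
Wall mirror €44.29: home furniture → 6.75% → €2.989575
Tax on home furniture: unrounded sum = €49.677975 → €49.68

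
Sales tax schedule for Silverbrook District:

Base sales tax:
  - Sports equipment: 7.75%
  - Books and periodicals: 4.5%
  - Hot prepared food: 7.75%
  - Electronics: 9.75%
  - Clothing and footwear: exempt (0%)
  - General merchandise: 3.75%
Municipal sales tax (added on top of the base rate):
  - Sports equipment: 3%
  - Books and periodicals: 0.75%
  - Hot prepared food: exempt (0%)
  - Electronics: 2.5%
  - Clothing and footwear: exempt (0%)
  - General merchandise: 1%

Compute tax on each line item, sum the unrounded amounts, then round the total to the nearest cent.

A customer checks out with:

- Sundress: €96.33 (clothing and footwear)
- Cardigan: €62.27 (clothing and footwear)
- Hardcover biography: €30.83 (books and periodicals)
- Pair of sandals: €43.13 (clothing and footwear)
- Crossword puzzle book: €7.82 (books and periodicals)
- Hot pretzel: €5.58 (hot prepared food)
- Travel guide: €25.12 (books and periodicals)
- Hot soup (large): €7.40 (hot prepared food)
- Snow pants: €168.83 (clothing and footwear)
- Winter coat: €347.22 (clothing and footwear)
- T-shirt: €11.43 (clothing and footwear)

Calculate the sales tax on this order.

Sundress €96.33: clothing and footwear → 0% + 0% municipal = 0% → €0.00
Cardigan €62.27: clothing and footwear → 0% + 0% municipal = 0% → €0.00
Hardcover biography €30.83: books and periodicals → 4.5% + 0.75% municipal = 5.25% → €1.618575
Pair of sandals €43.13: clothing and footwear → 0% + 0% municipal = 0% → €0.00
Crossword puzzle book €7.82: books and periodicals → 4.5% + 0.75% municipal = 5.25% → €0.41055
Hot pretzel €5.58: hot prepared food → 7.75% + 0% municipal = 7.75% → €0.43245
Travel guide €25.12: books and periodicals → 4.5% + 0.75% municipal = 5.25% → €1.3188
Hot soup (large) €7.40: hot prepared food → 7.75% + 0% municipal = 7.75% → €0.5735
Snow pants €168.83: clothing and footwear → 0% + 0% municipal = 0% → €0.00
Winter coat €347.22: clothing and footwear → 0% + 0% municipal = 0% → €0.00
T-shirt €11.43: clothing and footwear → 0% + 0% municipal = 0% → €0.00
Unrounded tax sum = €4.353875 → €4.35

€4.35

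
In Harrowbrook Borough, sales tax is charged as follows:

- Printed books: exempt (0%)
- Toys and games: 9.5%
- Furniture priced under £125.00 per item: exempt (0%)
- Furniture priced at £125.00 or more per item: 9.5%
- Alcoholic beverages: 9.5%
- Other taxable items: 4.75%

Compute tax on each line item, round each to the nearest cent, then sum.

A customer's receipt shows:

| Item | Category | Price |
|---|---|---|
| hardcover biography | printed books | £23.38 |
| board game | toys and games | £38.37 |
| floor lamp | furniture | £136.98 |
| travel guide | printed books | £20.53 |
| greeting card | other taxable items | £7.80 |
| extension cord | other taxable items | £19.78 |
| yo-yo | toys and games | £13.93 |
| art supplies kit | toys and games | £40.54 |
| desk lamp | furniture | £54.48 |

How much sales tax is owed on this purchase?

Hardcover biography £23.38: printed books → 0% → £0.00
Board game £38.37: toys and games → 9.5% → £3.65
Floor lamp £136.98: furniture, £125.00 or more → 9.5% → £13.01
Travel guide £20.53: printed books → 0% → £0.00
Greeting card £7.80: other taxable items → 4.75% → £0.37
Extension cord £19.78: other taxable items → 4.75% → £0.94
Yo-yo £13.93: toys and games → 9.5% → £1.32
Art supplies kit £40.54: toys and games → 9.5% → £3.85
Desk lamp £54.48: furniture, under £125.00 → 0% → £0.00
Total tax = £3.65 + £13.01 + £0.37 + £0.94 + £1.32 + £3.85 = £23.14

£23.14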